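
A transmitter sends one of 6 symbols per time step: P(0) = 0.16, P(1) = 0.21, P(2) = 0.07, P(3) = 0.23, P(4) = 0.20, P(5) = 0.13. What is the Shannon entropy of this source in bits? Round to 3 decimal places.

2.499 bits

H = −Σ pᵢ log₂ pᵢ.
−0.16·log₂(0.16) = 0.4230
−0.21·log₂(0.21) = 0.4728
−0.07·log₂(0.07) = 0.2686
−0.23·log₂(0.23) = 0.4877
−0.20·log₂(0.20) = 0.4644
−0.13·log₂(0.13) = 0.3826
Sum ≈ 2.4991 → 2.499 bits.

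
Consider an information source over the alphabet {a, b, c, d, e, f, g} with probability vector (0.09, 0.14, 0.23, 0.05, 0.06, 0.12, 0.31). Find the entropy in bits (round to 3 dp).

2.548 bits

H = −Σ pᵢ log₂ pᵢ.
−0.09·log₂(0.09) = 0.3127
−0.14·log₂(0.14) = 0.3971
−0.23·log₂(0.23) = 0.4877
−0.05·log₂(0.05) = 0.2161
−0.06·log₂(0.06) = 0.2435
−0.12·log₂(0.12) = 0.3671
−0.31·log₂(0.31) = 0.5238
Sum ≈ 2.5479 → 2.548 bits.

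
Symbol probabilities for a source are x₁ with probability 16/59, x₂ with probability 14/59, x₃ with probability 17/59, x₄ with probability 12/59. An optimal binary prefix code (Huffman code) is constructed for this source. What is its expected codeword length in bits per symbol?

Repeatedly combine the two least-probable nodes; the expected code length is the sum of the merged weights.
merge 12/59 + 14/59 → 26/59
merge 16/59 + 17/59 → 33/59
merge 26/59 + 33/59 → 1
L = 26/59 + 33/59 + 1 = 2 bits/symbol.

2 bits/symbol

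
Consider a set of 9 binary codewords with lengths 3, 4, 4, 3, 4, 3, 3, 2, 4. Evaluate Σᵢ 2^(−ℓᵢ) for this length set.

With common denominator 2^4 = 16: Σ 2^(−ℓᵢ) = 2/16 + 1/16 + 1/16 + 2/16 + 1/16 + 2/16 + 2/16 + 4/16 + 1/16 = 16/16 = 1.

1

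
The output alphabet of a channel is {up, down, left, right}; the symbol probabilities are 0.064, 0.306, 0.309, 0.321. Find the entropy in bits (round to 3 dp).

H = −Σ pᵢ log₂ pᵢ.
−0.064·log₂(0.064) = 0.2538
−0.306·log₂(0.306) = 0.5228
−0.309·log₂(0.309) = 0.5235
−0.321·log₂(0.321) = 0.5262
Sum ≈ 1.8264 → 1.826 bits.

1.826 bits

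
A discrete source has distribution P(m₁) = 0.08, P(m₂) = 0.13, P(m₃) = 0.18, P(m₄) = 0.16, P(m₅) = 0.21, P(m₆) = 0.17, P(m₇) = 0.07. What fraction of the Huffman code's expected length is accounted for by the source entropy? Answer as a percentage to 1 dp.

98.5%

Entropy H = −Σ p log₂ p ≈ 2.7184 bits.
Huffman merges: 7/100+2/25→3/20; 13/100+3/20→7/25; 4/25+17/100→33/100; 9/50+21/100→39/100; 7/25+33/100→61/100; 39/100+61/100→1. L = 69/25 ≈ 2.7600.
Efficiency = H/L = 2.7184/2.7600 = 98.5%.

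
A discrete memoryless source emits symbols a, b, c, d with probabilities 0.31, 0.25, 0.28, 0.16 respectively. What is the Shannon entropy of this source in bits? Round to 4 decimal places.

1.9610 bits

H = −Σ pᵢ log₂ pᵢ.
−0.31·log₂(0.31) = 0.5238
−0.25·log₂(0.25) = 0.5000
−0.28·log₂(0.28) = 0.5142
−0.16·log₂(0.16) = 0.4230
Sum ≈ 1.9610 → 1.9610 bits.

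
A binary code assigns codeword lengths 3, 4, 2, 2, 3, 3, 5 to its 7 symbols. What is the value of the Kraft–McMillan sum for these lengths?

With common denominator 2^5 = 32: Σ 2^(−ℓᵢ) = 4/32 + 2/32 + 8/32 + 8/32 + 4/32 + 4/32 + 1/32 = 31/32 = 0.96875.

0.96875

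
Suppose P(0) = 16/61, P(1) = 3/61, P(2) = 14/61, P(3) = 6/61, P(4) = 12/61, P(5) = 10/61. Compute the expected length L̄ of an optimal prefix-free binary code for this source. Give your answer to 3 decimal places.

Repeatedly combine the two least-probable nodes; the expected code length is the sum of the merged weights.
merge 3/61 + 6/61 → 9/61
merge 9/61 + 10/61 → 19/61
merge 12/61 + 14/61 → 26/61
merge 16/61 + 19/61 → 35/61
merge 26/61 + 35/61 → 1
L = 9/61 + 19/61 + 26/61 + 35/61 + 1 = 150/61 ≈ 2.459 bits/symbol.

2.459 bits/symbol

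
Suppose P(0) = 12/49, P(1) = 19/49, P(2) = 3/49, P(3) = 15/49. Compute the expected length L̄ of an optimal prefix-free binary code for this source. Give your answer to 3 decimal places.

1.918 bits/symbol

Repeatedly combine the two least-probable nodes; the expected code length is the sum of the merged weights.
merge 3/49 + 12/49 → 15/49
merge 15/49 + 15/49 → 30/49
merge 19/49 + 30/49 → 1
L = 15/49 + 30/49 + 1 = 94/49 ≈ 1.918 bits/symbol.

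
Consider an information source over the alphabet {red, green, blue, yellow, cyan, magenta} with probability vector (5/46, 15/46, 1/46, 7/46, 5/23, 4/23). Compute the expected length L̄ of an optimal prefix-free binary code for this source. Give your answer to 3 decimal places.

Repeatedly combine the two least-probable nodes; the expected code length is the sum of the merged weights.
merge 1/46 + 5/46 → 3/23
merge 3/23 + 7/46 → 13/46
merge 4/23 + 5/23 → 9/23
merge 13/46 + 15/46 → 14/23
merge 9/23 + 14/23 → 1
L = 3/23 + 13/46 + 9/23 + 14/23 + 1 = 111/46 ≈ 2.413 bits/symbol.

2.413 bits/symbol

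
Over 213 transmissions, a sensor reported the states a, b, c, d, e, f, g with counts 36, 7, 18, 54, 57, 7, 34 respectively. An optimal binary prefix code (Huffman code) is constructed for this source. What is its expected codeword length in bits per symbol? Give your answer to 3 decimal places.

2.526 bits/symbol

Probabilities are the counts divided by 213.
Repeatedly combine the two least-probable nodes; the expected code length is the sum of the merged weights.
merge 7/213 + 7/213 → 14/213
merge 14/213 + 6/71 → 32/213
merge 32/213 + 34/213 → 22/71
merge 12/71 + 18/71 → 30/71
merge 19/71 + 22/71 → 41/71
merge 30/71 + 41/71 → 1
L = 14/213 + 32/213 + 22/71 + 30/71 + 41/71 + 1 = 538/213 ≈ 2.526 bits/symbol.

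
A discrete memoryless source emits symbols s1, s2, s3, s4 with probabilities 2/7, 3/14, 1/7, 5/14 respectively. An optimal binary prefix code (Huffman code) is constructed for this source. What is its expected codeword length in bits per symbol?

2 bits/symbol

Repeatedly combine the two least-probable nodes; the expected code length is the sum of the merged weights.
merge 1/7 + 3/14 → 5/14
merge 2/7 + 5/14 → 9/14
merge 5/14 + 9/14 → 1
L = 5/14 + 9/14 + 1 = 2 bits/symbol.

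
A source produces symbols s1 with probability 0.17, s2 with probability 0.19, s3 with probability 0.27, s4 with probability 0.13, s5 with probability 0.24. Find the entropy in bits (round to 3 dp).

2.277 bits

H = −Σ pᵢ log₂ pᵢ.
−0.17·log₂(0.17) = 0.4346
−0.19·log₂(0.19) = 0.4552
−0.27·log₂(0.27) = 0.5100
−0.13·log₂(0.13) = 0.3826
−0.24·log₂(0.24) = 0.4941
Sum ≈ 2.2766 → 2.277 bits.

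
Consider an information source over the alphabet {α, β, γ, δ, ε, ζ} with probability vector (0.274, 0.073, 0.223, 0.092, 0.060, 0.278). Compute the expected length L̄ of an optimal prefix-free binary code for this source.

2.358 bits/symbol

Repeatedly combine the two least-probable nodes; the expected code length is the sum of the merged weights.
merge 3/50 + 73/1000 → 133/1000
merge 23/250 + 133/1000 → 9/40
merge 223/1000 + 9/40 → 56/125
merge 137/500 + 139/500 → 69/125
merge 56/125 + 69/125 → 1
L = 133/1000 + 9/40 + 56/125 + 69/125 + 1 = 1179/500 = 2.358 bits/symbol.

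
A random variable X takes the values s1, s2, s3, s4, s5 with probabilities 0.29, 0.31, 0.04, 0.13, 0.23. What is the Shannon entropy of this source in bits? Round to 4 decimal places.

2.0978 bits

H = −Σ pᵢ log₂ pᵢ.
−0.29·log₂(0.29) = 0.5179
−0.31·log₂(0.31) = 0.5238
−0.04·log₂(0.04) = 0.1858
−0.13·log₂(0.13) = 0.3826
−0.23·log₂(0.23) = 0.4877
Sum ≈ 2.0978 → 2.0978 bits.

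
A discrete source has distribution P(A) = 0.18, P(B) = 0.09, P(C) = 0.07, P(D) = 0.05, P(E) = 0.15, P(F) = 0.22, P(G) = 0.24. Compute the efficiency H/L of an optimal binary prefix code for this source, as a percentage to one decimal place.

Entropy H = −Σ p log₂ p ≈ 2.6279 bits.
Huffman merges: 1/20+7/100→3/25; 9/100+3/25→21/100; 3/20+9/50→33/100; 21/100+11/50→43/100; 6/25+33/100→57/100; 43/100+57/100→1. L = 133/50 ≈ 2.6600.
Efficiency = H/L = 2.6279/2.6600 = 98.8%.

98.8%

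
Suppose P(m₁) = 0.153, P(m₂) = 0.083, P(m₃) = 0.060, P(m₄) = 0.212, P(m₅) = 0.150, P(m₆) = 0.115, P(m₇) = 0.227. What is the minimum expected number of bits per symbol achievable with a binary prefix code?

2.704 bits/symbol

Repeatedly combine the two least-probable nodes; the expected code length is the sum of the merged weights.
merge 3/50 + 83/1000 → 143/1000
merge 23/200 + 143/1000 → 129/500
merge 3/20 + 153/1000 → 303/1000
merge 53/250 + 227/1000 → 439/1000
merge 129/500 + 303/1000 → 561/1000
merge 439/1000 + 561/1000 → 1
L = 143/1000 + 129/500 + 303/1000 + 439/1000 + 561/1000 + 1 = 338/125 = 2.704 bits/symbol.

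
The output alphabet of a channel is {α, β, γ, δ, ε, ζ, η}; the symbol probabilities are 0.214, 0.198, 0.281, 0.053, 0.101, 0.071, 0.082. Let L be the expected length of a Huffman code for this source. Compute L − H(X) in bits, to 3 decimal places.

0.035 bits

Entropy H = −Σ p log₂ p ≈ 2.5787 bits.
Huffman merges: 53/1000+71/1000→31/250; 41/500+101/1000→183/1000; 31/250+183/1000→307/1000; 99/500+107/500→103/250; 281/1000+307/1000→147/250; 103/250+147/250→1. L = 1307/500 ≈ 2.6140.
L − H = 2.6140 − 2.5787 = 0.035 bits.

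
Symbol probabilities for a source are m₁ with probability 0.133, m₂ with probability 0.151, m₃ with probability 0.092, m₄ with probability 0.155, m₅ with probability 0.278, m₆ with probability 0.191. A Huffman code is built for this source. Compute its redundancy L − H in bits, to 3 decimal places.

Entropy H = −Σ p log₂ p ≈ 2.5021 bits.
Huffman merges: 23/250+133/1000→9/40; 151/1000+31/200→153/500; 191/1000+9/40→52/125; 139/500+153/500→73/125; 52/125+73/125→1. L = 2531/1000 ≈ 2.5310.
L − H = 2.5310 − 2.5021 = 0.029 bits.

0.029 bits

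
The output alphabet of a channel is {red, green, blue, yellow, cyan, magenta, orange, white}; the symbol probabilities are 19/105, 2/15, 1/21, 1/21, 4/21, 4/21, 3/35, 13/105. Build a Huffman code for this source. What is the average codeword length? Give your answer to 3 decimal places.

Repeatedly combine the two least-probable nodes; the expected code length is the sum of the merged weights.
merge 1/21 + 1/21 → 2/21
merge 3/35 + 2/21 → 19/105
merge 13/105 + 2/15 → 9/35
merge 19/105 + 19/105 → 38/105
merge 4/21 + 4/21 → 8/21
merge 9/35 + 38/105 → 13/21
merge 8/21 + 13/21 → 1
L = 2/21 + 19/105 + 9/35 + 38/105 + 8/21 + 13/21 + 1 = 304/105 ≈ 2.895 bits/symbol.

2.895 bits/symbol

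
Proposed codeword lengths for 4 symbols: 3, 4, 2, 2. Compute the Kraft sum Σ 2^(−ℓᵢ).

With common denominator 2^4 = 16: Σ 2^(−ℓᵢ) = 2/16 + 1/16 + 4/16 + 4/16 = 11/16 = 0.6875.

0.6875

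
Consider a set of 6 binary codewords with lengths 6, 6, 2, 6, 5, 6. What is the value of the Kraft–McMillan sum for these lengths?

With common denominator 2^6 = 64: Σ 2^(−ℓᵢ) = 1/64 + 1/64 + 16/64 + 1/64 + 2/64 + 1/64 = 22/64 = 0.34375.

0.34375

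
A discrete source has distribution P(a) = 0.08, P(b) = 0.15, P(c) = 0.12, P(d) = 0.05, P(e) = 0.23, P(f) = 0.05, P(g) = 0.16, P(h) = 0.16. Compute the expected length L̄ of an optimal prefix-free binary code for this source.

2.87 bits/symbol

Repeatedly combine the two least-probable nodes; the expected code length is the sum of the merged weights.
merge 1/20 + 1/20 → 1/10
merge 2/25 + 1/10 → 9/50
merge 3/25 + 3/20 → 27/100
merge 4/25 + 4/25 → 8/25
merge 9/50 + 23/100 → 41/100
merge 27/100 + 8/25 → 59/100
merge 41/100 + 59/100 → 1
L = 1/10 + 9/50 + 27/100 + 8/25 + 41/100 + 59/100 + 1 = 287/100 = 2.87 bits/symbol.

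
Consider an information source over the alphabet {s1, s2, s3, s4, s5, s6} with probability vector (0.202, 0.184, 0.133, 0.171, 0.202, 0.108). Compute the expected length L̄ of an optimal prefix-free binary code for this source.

2.596 bits/symbol

Repeatedly combine the two least-probable nodes; the expected code length is the sum of the merged weights.
merge 27/250 + 133/1000 → 241/1000
merge 171/1000 + 23/125 → 71/200
merge 101/500 + 101/500 → 101/250
merge 241/1000 + 71/200 → 149/250
merge 101/250 + 149/250 → 1
L = 241/1000 + 71/200 + 101/250 + 149/250 + 1 = 649/250 = 2.596 bits/symbol.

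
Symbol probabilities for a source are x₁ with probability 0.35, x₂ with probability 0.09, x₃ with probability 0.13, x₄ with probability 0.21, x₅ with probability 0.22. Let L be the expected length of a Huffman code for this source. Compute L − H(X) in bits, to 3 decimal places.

0.041 bits

Entropy H = −Σ p log₂ p ≈ 2.1788 bits.
Huffman merges: 9/100+13/100→11/50; 21/100+11/50→43/100; 11/50+7/20→57/100; 43/100+57/100→1. L = 111/50 ≈ 2.2200.
L − H = 2.2200 − 2.1788 = 0.041 bits.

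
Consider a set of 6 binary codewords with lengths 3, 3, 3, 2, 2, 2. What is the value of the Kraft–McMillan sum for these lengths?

1.125

With common denominator 2^3 = 8: Σ 2^(−ℓᵢ) = 1/8 + 1/8 + 1/8 + 2/8 + 2/8 + 2/8 = 9/8 = 1.125.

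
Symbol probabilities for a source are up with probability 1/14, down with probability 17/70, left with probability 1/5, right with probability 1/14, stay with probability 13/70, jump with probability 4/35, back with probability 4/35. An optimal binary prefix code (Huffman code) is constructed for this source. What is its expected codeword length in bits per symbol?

Repeatedly combine the two least-probable nodes; the expected code length is the sum of the merged weights.
merge 1/14 + 1/14 → 1/7
merge 4/35 + 4/35 → 8/35
merge 1/7 + 13/70 → 23/70
merge 1/5 + 8/35 → 3/7
merge 17/70 + 23/70 → 4/7
merge 3/7 + 4/7 → 1
L = 1/7 + 8/35 + 23/70 + 3/7 + 4/7 + 1 = 27/10 = 2.7 bits/symbol.

2.7 bits/symbol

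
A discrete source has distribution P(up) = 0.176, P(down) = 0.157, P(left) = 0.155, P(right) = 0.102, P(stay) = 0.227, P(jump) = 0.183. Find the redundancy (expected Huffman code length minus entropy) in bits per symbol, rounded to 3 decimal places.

0.043 bits

Entropy H = −Σ p log₂ p ≈ 2.5473 bits.
Huffman merges: 51/500+31/200→257/1000; 157/1000+22/125→333/1000; 183/1000+227/1000→41/100; 257/1000+333/1000→59/100; 41/100+59/100→1. L = 259/100 ≈ 2.5900.
L − H = 2.5900 − 2.5473 = 0.043 bits.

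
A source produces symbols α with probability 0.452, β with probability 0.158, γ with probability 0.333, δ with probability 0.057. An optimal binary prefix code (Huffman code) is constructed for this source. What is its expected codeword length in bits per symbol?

1.763 bits/symbol

Repeatedly combine the two least-probable nodes; the expected code length is the sum of the merged weights.
merge 57/1000 + 79/500 → 43/200
merge 43/200 + 333/1000 → 137/250
merge 113/250 + 137/250 → 1
L = 43/200 + 137/250 + 1 = 1763/1000 = 1.763 bits/symbol.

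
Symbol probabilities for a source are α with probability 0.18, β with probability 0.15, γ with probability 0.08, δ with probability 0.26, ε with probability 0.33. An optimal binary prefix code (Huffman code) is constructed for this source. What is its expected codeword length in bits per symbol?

2.23 bits/symbol

Repeatedly combine the two least-probable nodes; the expected code length is the sum of the merged weights.
merge 2/25 + 3/20 → 23/100
merge 9/50 + 23/100 → 41/100
merge 13/50 + 33/100 → 59/100
merge 41/100 + 59/100 → 1
L = 23/100 + 41/100 + 59/100 + 1 = 223/100 = 2.23 bits/symbol.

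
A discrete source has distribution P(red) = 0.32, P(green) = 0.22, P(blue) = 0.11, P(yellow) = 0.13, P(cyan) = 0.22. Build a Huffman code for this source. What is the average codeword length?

2.24 bits/symbol

Repeatedly combine the two least-probable nodes; the expected code length is the sum of the merged weights.
merge 11/100 + 13/100 → 6/25
merge 11/50 + 11/50 → 11/25
merge 6/25 + 8/25 → 14/25
merge 11/25 + 14/25 → 1
L = 6/25 + 11/25 + 14/25 + 1 = 56/25 = 2.24 bits/symbol.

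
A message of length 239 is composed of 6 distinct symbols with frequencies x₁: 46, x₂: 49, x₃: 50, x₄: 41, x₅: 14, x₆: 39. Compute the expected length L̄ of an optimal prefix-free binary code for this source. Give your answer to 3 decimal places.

2.586 bits/symbol

Probabilities are the counts divided by 239.
Repeatedly combine the two least-probable nodes; the expected code length is the sum of the merged weights.
merge 14/239 + 39/239 → 53/239
merge 41/239 + 46/239 → 87/239
merge 49/239 + 50/239 → 99/239
merge 53/239 + 87/239 → 140/239
merge 99/239 + 140/239 → 1
L = 53/239 + 87/239 + 99/239 + 140/239 + 1 = 618/239 ≈ 2.586 bits/symbol.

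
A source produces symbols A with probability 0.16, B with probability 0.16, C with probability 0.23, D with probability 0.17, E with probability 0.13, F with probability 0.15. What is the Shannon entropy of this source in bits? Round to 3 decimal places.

2.561 bits

H = −Σ pᵢ log₂ pᵢ.
−0.16·log₂(0.16) = 0.4230
−0.16·log₂(0.16) = 0.4230
−0.23·log₂(0.23) = 0.4877
−0.17·log₂(0.17) = 0.4346
−0.13·log₂(0.13) = 0.3826
−0.15·log₂(0.15) = 0.4105
Sum ≈ 2.5615 → 2.561 bits.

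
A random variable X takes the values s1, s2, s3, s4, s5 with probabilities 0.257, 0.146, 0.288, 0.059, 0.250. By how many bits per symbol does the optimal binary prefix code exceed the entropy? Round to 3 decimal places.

0.038 bits

Entropy H = −Σ p log₂ p ≈ 2.1672 bits.
Huffman merges: 59/1000+73/500→41/200; 41/200+1/4→91/200; 257/1000+36/125→109/200; 91/200+109/200→1. L = 441/200 ≈ 2.2050.
L − H = 2.2050 − 2.1672 = 0.038 bits.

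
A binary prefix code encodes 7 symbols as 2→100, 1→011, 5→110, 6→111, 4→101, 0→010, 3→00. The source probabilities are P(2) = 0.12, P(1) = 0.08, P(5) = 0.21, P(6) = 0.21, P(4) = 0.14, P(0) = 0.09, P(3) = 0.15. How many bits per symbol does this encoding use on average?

L̄ = Σ pᵢ·ℓᵢ = 0.12·3 + 0.08·3 + 0.21·3 + 0.21·3 + 0.14·3 + 0.09·3 + 0.15·2 = 2.85 bits/symbol.

2.85 bits/symbol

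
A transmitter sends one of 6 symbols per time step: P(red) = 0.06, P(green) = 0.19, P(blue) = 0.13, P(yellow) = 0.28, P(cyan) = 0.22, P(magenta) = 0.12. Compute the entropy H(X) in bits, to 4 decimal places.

H = −Σ pᵢ log₂ pᵢ.
−0.06·log₂(0.06) = 0.2435
−0.19·log₂(0.19) = 0.4552
−0.13·log₂(0.13) = 0.3826
−0.28·log₂(0.28) = 0.5142
−0.22·log₂(0.22) = 0.4806
−0.12·log₂(0.12) = 0.3671
Sum ≈ 2.4433 → 2.4433 bits.

2.4433 bits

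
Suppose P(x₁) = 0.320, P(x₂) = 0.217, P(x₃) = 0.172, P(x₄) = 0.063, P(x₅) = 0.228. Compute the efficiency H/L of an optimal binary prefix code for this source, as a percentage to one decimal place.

97.5%

Entropy H = −Σ p log₂ p ≈ 2.1787 bits.
Huffman merges: 63/1000+43/250→47/200; 217/1000+57/250→89/200; 47/200+8/25→111/200; 89/200+111/200→1. L = 447/200 ≈ 2.2350.
Efficiency = H/L = 2.1787/2.2350 = 97.5%.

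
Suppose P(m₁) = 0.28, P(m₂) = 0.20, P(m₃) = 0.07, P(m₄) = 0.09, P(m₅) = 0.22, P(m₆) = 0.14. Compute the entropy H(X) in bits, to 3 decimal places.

H = −Σ pᵢ log₂ pᵢ.
−0.28·log₂(0.28) = 0.5142
−0.20·log₂(0.20) = 0.4644
−0.07·log₂(0.07) = 0.2686
−0.09·log₂(0.09) = 0.3127
−0.22·log₂(0.22) = 0.4806
−0.14·log₂(0.14) = 0.3971
Sum ≈ 2.4375 → 2.437 bits.

2.437 bits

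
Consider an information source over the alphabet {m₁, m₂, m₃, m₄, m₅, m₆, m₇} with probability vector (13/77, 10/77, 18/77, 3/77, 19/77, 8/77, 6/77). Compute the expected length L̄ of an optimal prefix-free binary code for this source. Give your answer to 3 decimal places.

2.636 bits/symbol

Repeatedly combine the two least-probable nodes; the expected code length is the sum of the merged weights.
merge 3/77 + 6/77 → 9/77
merge 8/77 + 9/77 → 17/77
merge 10/77 + 13/77 → 23/77
merge 17/77 + 18/77 → 5/11
merge 19/77 + 23/77 → 6/11
merge 5/11 + 6/11 → 1
L = 9/77 + 17/77 + 23/77 + 5/11 + 6/11 + 1 = 29/11 ≈ 2.636 bits/symbol.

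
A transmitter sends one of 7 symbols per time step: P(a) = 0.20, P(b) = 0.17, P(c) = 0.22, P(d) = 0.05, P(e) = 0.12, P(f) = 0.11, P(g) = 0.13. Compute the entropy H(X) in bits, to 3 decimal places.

2.696 bits

H = −Σ pᵢ log₂ pᵢ.
−0.20·log₂(0.20) = 0.4644
−0.17·log₂(0.17) = 0.4346
−0.22·log₂(0.22) = 0.4806
−0.05·log₂(0.05) = 0.2161
−0.12·log₂(0.12) = 0.3671
−0.11·log₂(0.11) = 0.3503
−0.13·log₂(0.13) = 0.3826
Sum ≈ 2.6956 → 2.696 bits.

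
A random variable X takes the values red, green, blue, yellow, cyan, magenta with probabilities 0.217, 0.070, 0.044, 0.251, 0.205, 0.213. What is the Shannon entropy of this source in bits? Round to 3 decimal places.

2.390 bits

H = −Σ pᵢ log₂ pᵢ.
−0.217·log₂(0.217) = 0.4783
−0.070·log₂(0.070) = 0.2686
−0.044·log₂(0.044) = 0.1983
−0.251·log₂(0.251) = 0.5006
−0.205·log₂(0.205) = 0.4687
−0.213·log₂(0.213) = 0.4752
Sum ≈ 2.3896 → 2.390 bits.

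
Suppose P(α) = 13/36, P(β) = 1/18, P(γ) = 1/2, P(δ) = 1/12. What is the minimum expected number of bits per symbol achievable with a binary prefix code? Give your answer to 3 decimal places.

1.639 bits/symbol

Repeatedly combine the two least-probable nodes; the expected code length is the sum of the merged weights.
merge 1/18 + 1/12 → 5/36
merge 5/36 + 13/36 → 1/2
merge 1/2 + 1/2 → 1
L = 5/36 + 1/2 + 1 = 59/36 ≈ 1.639 bits/symbol.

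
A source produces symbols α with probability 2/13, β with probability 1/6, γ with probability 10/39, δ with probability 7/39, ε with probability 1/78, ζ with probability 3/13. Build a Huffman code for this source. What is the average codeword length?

Repeatedly combine the two least-probable nodes; the expected code length is the sum of the merged weights.
merge 1/78 + 2/13 → 1/6
merge 1/6 + 1/6 → 1/3
merge 7/39 + 3/13 → 16/39
merge 10/39 + 1/3 → 23/39
merge 16/39 + 23/39 → 1
L = 1/6 + 1/3 + 16/39 + 23/39 + 1 = 5/2 = 2.5 bits/symbol.

2.5 bits/symbol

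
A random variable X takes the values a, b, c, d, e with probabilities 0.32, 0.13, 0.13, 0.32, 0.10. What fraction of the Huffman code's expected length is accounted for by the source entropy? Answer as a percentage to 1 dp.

96.4%

Entropy H = −Σ p log₂ p ≈ 2.1495 bits.
Huffman merges: 1/10+13/100→23/100; 13/100+23/100→9/25; 8/25+8/25→16/25; 9/25+16/25→1. L = 223/100 ≈ 2.2300.
Efficiency = H/L = 2.1495/2.2300 = 96.4%.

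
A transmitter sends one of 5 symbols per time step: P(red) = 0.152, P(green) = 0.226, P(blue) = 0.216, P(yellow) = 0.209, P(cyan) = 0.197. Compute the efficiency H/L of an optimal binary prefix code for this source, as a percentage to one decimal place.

98.3%

Entropy H = −Σ p log₂ p ≈ 2.3093 bits.
Huffman merges: 19/125+197/1000→349/1000; 209/1000+27/125→17/40; 113/500+349/1000→23/40; 17/40+23/40→1. L = 2349/1000 ≈ 2.3490.
Efficiency = H/L = 2.3093/2.3490 = 98.3%.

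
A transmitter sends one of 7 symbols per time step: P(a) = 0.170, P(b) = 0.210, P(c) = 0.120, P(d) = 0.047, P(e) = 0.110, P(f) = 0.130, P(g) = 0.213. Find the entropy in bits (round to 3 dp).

H = −Σ pᵢ log₂ pᵢ.
−0.170·log₂(0.170) = 0.4346
−0.210·log₂(0.210) = 0.4728
−0.120·log₂(0.120) = 0.3671
−0.047·log₂(0.047) = 0.2073
−0.110·log₂(0.110) = 0.3503
−0.130·log₂(0.130) = 0.3826
−0.213·log₂(0.213) = 0.4752
Sum ≈ 2.6900 → 2.690 bits.

2.690 bits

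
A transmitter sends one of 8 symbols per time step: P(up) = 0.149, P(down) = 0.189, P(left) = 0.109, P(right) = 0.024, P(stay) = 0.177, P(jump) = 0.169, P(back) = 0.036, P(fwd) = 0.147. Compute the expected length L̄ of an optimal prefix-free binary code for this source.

2.863 bits/symbol

Repeatedly combine the two least-probable nodes; the expected code length is the sum of the merged weights.
merge 3/125 + 9/250 → 3/50
merge 3/50 + 109/1000 → 169/1000
merge 147/1000 + 149/1000 → 37/125
merge 169/1000 + 169/1000 → 169/500
merge 177/1000 + 189/1000 → 183/500
merge 37/125 + 169/500 → 317/500
merge 183/500 + 317/500 → 1
L = 3/50 + 169/1000 + 37/125 + 169/500 + 183/500 + 317/500 + 1 = 2863/1000 = 2.863 bits/symbol.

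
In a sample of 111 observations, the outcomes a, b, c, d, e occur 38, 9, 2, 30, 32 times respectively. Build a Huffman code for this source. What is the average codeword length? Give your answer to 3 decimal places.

2.099 bits/symbol

Probabilities are the counts divided by 111.
Repeatedly combine the two least-probable nodes; the expected code length is the sum of the merged weights.
merge 2/111 + 3/37 → 11/111
merge 11/111 + 10/37 → 41/111
merge 32/111 + 38/111 → 70/111
merge 41/111 + 70/111 → 1
L = 11/111 + 41/111 + 70/111 + 1 = 233/111 ≈ 2.099 bits/symbol.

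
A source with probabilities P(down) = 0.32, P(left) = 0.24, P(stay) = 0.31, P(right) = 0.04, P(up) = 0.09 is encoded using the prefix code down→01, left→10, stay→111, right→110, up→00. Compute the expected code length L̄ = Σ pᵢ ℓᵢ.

L̄ = Σ pᵢ·ℓᵢ = 0.32·2 + 0.24·2 + 0.31·3 + 0.04·3 + 0.09·2 = 2.35 bits/symbol.

2.35 bits/symbol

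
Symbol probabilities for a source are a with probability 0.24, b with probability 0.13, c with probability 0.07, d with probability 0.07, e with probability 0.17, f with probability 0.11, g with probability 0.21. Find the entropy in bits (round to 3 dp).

2.672 bits

H = −Σ pᵢ log₂ pᵢ.
−0.24·log₂(0.24) = 0.4941
−0.13·log₂(0.13) = 0.3826
−0.07·log₂(0.07) = 0.2686
−0.07·log₂(0.07) = 0.2686
−0.17·log₂(0.17) = 0.4346
−0.11·log₂(0.11) = 0.3503
−0.21·log₂(0.21) = 0.4728
Sum ≈ 2.6716 → 2.672 bits.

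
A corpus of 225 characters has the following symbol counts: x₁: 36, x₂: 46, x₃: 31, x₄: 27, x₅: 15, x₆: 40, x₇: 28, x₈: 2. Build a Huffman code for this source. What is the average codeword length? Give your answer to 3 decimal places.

2.871 bits/symbol

Probabilities are the counts divided by 225.
Repeatedly combine the two least-probable nodes; the expected code length is the sum of the merged weights.
merge 2/225 + 1/15 → 17/225
merge 17/225 + 3/25 → 44/225
merge 28/225 + 31/225 → 59/225
merge 4/25 + 8/45 → 76/225
merge 44/225 + 46/225 → 2/5
merge 59/225 + 76/225 → 3/5
merge 2/5 + 3/5 → 1
L = 17/225 + 44/225 + 59/225 + 76/225 + 2/5 + 3/5 + 1 = 646/225 ≈ 2.871 bits/symbol.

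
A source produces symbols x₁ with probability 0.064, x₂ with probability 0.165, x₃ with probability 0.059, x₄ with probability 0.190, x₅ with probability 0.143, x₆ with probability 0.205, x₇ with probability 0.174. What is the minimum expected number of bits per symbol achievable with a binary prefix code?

2.728 bits/symbol

Repeatedly combine the two least-probable nodes; the expected code length is the sum of the merged weights.
merge 59/1000 + 8/125 → 123/1000
merge 123/1000 + 143/1000 → 133/500
merge 33/200 + 87/500 → 339/1000
merge 19/100 + 41/200 → 79/200
merge 133/500 + 339/1000 → 121/200
merge 79/200 + 121/200 → 1
L = 123/1000 + 133/500 + 339/1000 + 79/200 + 121/200 + 1 = 341/125 = 2.728 bits/symbol.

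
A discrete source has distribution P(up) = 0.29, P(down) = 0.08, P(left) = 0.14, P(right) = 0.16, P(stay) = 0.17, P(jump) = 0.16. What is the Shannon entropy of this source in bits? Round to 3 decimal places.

2.487 bits

H = −Σ pᵢ log₂ pᵢ.
−0.29·log₂(0.29) = 0.5179
−0.08·log₂(0.08) = 0.2915
−0.14·log₂(0.14) = 0.3971
−0.16·log₂(0.16) = 0.4230
−0.17·log₂(0.17) = 0.4346
−0.16·log₂(0.16) = 0.4230
Sum ≈ 2.4871 → 2.487 bits.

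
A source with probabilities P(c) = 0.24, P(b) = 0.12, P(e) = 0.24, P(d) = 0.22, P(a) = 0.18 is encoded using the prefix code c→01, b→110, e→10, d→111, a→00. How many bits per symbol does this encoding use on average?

2.34 bits/symbol

L̄ = Σ pᵢ·ℓᵢ = 0.24·2 + 0.12·3 + 0.24·2 + 0.22·3 + 0.18·2 = 2.34 bits/symbol.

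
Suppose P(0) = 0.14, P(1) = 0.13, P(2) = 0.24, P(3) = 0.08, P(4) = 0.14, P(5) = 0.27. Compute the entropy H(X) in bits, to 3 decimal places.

2.473 bits

H = −Σ pᵢ log₂ pᵢ.
−0.14·log₂(0.14) = 0.3971
−0.13·log₂(0.13) = 0.3826
−0.24·log₂(0.24) = 0.4941
−0.08·log₂(0.08) = 0.2915
−0.14·log₂(0.14) = 0.3971
−0.27·log₂(0.27) = 0.5100
Sum ≈ 2.4725 → 2.473 bits.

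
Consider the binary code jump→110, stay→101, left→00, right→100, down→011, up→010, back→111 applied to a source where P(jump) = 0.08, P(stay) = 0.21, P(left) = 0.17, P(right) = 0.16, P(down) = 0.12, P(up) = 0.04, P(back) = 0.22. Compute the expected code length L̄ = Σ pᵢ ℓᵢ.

L̄ = Σ pᵢ·ℓᵢ = 0.08·3 + 0.21·3 + 0.17·2 + 0.16·3 + 0.12·3 + 0.04·3 + 0.22·3 = 2.83 bits/symbol.

2.83 bits/symbol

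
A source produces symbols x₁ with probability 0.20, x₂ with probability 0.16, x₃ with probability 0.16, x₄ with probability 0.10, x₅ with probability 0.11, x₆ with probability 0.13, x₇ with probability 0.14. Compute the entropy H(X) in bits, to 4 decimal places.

H = −Σ pᵢ log₂ pᵢ.
−0.20·log₂(0.20) = 0.4644
−0.16·log₂(0.16) = 0.4230
−0.16·log₂(0.16) = 0.4230
−0.10·log₂(0.10) = 0.3322
−0.11·log₂(0.11) = 0.3503
−0.13·log₂(0.13) = 0.3826
−0.14·log₂(0.14) = 0.3971
Sum ≈ 2.7727 → 2.7727 bits.

2.7727 bits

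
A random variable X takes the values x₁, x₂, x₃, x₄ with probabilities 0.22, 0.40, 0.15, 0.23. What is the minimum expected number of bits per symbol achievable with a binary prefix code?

Repeatedly combine the two least-probable nodes; the expected code length is the sum of the merged weights.
merge 3/20 + 11/50 → 37/100
merge 23/100 + 37/100 → 3/5
merge 2/5 + 3/5 → 1
L = 37/100 + 3/5 + 1 = 197/100 = 1.97 bits/symbol.

1.97 bits/symbol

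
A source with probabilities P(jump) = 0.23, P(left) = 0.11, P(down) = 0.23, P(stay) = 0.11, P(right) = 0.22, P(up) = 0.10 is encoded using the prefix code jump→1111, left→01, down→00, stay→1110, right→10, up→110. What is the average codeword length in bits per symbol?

L̄ = Σ pᵢ·ℓᵢ = 0.23·4 + 0.11·2 + 0.23·2 + 0.11·4 + 0.22·2 + 0.10·3 = 2.78 bits/symbol.

2.78 bits/symbol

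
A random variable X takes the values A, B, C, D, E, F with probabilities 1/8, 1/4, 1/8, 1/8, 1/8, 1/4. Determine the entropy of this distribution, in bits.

2.5 bits

Each probability is a power of 1/2, so log₂(1/p) is an integer.
H = Σ p·log₂(1/p) = 1/8·3 + 1/4·2 + 1/8·3 + 1/8·3 + 1/8·3 + 1/4·2 = 2.5 bits.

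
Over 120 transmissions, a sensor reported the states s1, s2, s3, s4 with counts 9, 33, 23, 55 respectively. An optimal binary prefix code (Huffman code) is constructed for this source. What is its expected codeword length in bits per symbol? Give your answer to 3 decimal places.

1.808 bits/symbol

Probabilities are the counts divided by 120.
Repeatedly combine the two least-probable nodes; the expected code length is the sum of the merged weights.
merge 3/40 + 23/120 → 4/15
merge 4/15 + 11/40 → 13/24
merge 11/24 + 13/24 → 1
L = 4/15 + 13/24 + 1 = 217/120 ≈ 1.808 bits/symbol.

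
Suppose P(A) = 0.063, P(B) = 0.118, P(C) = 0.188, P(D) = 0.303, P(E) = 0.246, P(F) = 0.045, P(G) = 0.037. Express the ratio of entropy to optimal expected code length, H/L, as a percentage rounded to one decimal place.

99.0%

Entropy H = −Σ p log₂ p ≈ 2.4654 bits.
Huffman merges: 37/1000+9/200→41/500; 63/1000+41/500→29/200; 59/500+29/200→263/1000; 47/250+123/500→217/500; 263/1000+303/1000→283/500; 217/500+283/500→1. L = 249/100 ≈ 2.4900.
Efficiency = H/L = 2.4654/2.4900 = 99.0%.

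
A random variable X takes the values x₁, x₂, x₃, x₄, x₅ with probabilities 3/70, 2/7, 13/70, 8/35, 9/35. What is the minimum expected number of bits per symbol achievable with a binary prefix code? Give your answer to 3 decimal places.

2.229 bits/symbol

Repeatedly combine the two least-probable nodes; the expected code length is the sum of the merged weights.
merge 3/70 + 13/70 → 8/35
merge 8/35 + 8/35 → 16/35
merge 9/35 + 2/7 → 19/35
merge 16/35 + 19/35 → 1
L = 8/35 + 16/35 + 19/35 + 1 = 78/35 ≈ 2.229 bits/symbol.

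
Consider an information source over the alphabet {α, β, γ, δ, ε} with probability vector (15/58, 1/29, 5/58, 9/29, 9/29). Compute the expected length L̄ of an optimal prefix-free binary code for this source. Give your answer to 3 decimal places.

2.121 bits/symbol

Repeatedly combine the two least-probable nodes; the expected code length is the sum of the merged weights.
merge 1/29 + 5/58 → 7/58
merge 7/58 + 15/58 → 11/29
merge 9/29 + 9/29 → 18/29
merge 11/29 + 18/29 → 1
L = 7/58 + 11/29 + 18/29 + 1 = 123/58 ≈ 2.121 bits/symbol.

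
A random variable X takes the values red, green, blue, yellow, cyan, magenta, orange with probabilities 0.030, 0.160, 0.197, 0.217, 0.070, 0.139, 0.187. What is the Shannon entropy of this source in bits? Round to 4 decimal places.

2.6314 bits

H = −Σ pᵢ log₂ pᵢ.
−0.030·log₂(0.030) = 0.1518
−0.160·log₂(0.160) = 0.4230
−0.197·log₂(0.197) = 0.4617
−0.217·log₂(0.217) = 0.4783
−0.070·log₂(0.070) = 0.2686
−0.139·log₂(0.139) = 0.3957
−0.187·log₂(0.187) = 0.4523
Sum ≈ 2.6314 → 2.6314 bits.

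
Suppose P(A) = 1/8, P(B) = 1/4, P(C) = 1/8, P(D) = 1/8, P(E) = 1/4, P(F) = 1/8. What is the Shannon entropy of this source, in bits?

Each probability is a power of 1/2, so log₂(1/p) is an integer.
H = Σ p·log₂(1/p) = 1/8·3 + 1/4·2 + 1/8·3 + 1/8·3 + 1/4·2 + 1/8·3 = 2.5 bits.

2.5 bits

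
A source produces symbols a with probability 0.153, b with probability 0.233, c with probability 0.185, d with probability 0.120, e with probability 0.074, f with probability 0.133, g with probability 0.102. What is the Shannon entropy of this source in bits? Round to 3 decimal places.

H = −Σ pᵢ log₂ pᵢ.
−0.153·log₂(0.153) = 0.4144
−0.233·log₂(0.233) = 0.4897
−0.185·log₂(0.185) = 0.4504
−0.120·log₂(0.120) = 0.3671
−0.074·log₂(0.074) = 0.2780
−0.133·log₂(0.133) = 0.3871
−0.102·log₂(0.102) = 0.3359
Sum ≈ 2.7225 → 2.722 bits.

2.722 bits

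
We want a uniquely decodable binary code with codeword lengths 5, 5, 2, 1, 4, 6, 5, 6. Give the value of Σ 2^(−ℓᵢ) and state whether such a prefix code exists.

With common denominator 2^6 = 64: Σ 2^(−ℓᵢ) = 2/64 + 2/64 + 16/64 + 32/64 + 4/64 + 1/64 + 2/64 + 1/64 = 60/64 = 0.9375.
Kraft's inequality requires Σ ≤ 1; here Σ = 0.9375 ≤ 1, so such a prefix code exists.

0.9375; yes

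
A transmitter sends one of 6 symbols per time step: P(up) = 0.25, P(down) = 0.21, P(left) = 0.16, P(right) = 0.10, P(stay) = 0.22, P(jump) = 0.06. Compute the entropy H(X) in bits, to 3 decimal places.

2.452 bits

H = −Σ pᵢ log₂ pᵢ.
−0.25·log₂(0.25) = 0.5000
−0.21·log₂(0.21) = 0.4728
−0.16·log₂(0.16) = 0.4230
−0.10·log₂(0.10) = 0.3322
−0.22·log₂(0.22) = 0.4806
−0.06·log₂(0.06) = 0.2435
Sum ≈ 2.4521 → 2.452 bits.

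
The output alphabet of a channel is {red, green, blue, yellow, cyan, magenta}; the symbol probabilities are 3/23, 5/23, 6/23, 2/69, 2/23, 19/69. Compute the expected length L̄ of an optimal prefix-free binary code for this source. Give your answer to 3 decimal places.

Repeatedly combine the two least-probable nodes; the expected code length is the sum of the merged weights.
merge 2/69 + 2/23 → 8/69
merge 8/69 + 3/23 → 17/69
merge 5/23 + 17/69 → 32/69
merge 6/23 + 19/69 → 37/69
merge 32/69 + 37/69 → 1
L = 8/69 + 17/69 + 32/69 + 37/69 + 1 = 163/69 ≈ 2.362 bits/symbol.

2.362 bits/symbol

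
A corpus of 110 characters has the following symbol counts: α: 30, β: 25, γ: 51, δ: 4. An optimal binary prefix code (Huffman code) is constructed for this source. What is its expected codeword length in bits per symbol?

1.8 bits/symbol

Probabilities are the counts divided by 110.
Repeatedly combine the two least-probable nodes; the expected code length is the sum of the merged weights.
merge 2/55 + 5/22 → 29/110
merge 29/110 + 3/11 → 59/110
merge 51/110 + 59/110 → 1
L = 29/110 + 59/110 + 1 = 9/5 = 1.8 bits/symbol.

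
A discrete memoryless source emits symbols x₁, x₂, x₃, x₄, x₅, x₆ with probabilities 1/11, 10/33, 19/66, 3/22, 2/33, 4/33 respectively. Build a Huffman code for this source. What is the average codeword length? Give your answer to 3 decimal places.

Repeatedly combine the two least-probable nodes; the expected code length is the sum of the merged weights.
merge 2/33 + 1/11 → 5/33
merge 4/33 + 3/22 → 17/66
merge 5/33 + 17/66 → 9/22
merge 19/66 + 10/33 → 13/22
merge 9/22 + 13/22 → 1
L = 5/33 + 17/66 + 9/22 + 13/22 + 1 = 53/22 ≈ 2.409 bits/symbol.

2.409 bits/symbol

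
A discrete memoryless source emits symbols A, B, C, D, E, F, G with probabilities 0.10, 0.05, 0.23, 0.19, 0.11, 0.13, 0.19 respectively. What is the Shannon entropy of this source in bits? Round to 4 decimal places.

H = −Σ pᵢ log₂ pᵢ.
−0.10·log₂(0.10) = 0.3322
−0.05·log₂(0.05) = 0.2161
−0.23·log₂(0.23) = 0.4877
−0.19·log₂(0.19) = 0.4552
−0.11·log₂(0.11) = 0.3503
−0.13·log₂(0.13) = 0.3826
−0.19·log₂(0.19) = 0.4552
Sum ≈ 2.6793 → 2.6793 bits.

2.6793 bits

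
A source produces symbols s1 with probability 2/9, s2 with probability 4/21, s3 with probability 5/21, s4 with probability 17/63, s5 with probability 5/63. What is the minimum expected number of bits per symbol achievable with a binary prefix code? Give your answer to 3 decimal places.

Repeatedly combine the two least-probable nodes; the expected code length is the sum of the merged weights.
merge 5/63 + 4/21 → 17/63
merge 2/9 + 5/21 → 29/63
merge 17/63 + 17/63 → 34/63
merge 29/63 + 34/63 → 1
L = 17/63 + 29/63 + 34/63 + 1 = 143/63 ≈ 2.270 bits/symbol.

2.270 bits/symbol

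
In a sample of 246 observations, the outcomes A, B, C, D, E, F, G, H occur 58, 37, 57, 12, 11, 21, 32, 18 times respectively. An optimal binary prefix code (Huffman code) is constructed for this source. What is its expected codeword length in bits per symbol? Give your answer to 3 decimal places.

2.785 bits/symbol

Probabilities are the counts divided by 246.
Repeatedly combine the two least-probable nodes; the expected code length is the sum of the merged weights.
merge 11/246 + 2/41 → 23/246
merge 3/41 + 7/82 → 13/82
merge 23/246 + 16/123 → 55/246
merge 37/246 + 13/82 → 38/123
merge 55/246 + 19/82 → 56/123
merge 29/123 + 38/123 → 67/123
merge 56/123 + 67/123 → 1
L = 23/246 + 13/82 + 55/246 + 38/123 + 56/123 + 67/123 + 1 = 685/246 ≈ 2.785 bits/symbol.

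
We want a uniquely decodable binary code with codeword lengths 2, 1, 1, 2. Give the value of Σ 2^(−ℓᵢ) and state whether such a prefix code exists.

1.5; no

With common denominator 2^2 = 4: Σ 2^(−ℓᵢ) = 1/4 + 2/4 + 2/4 + 1/4 = 6/4 = 1.5.
Kraft's inequality requires Σ ≤ 1; here Σ = 1.5 > 1, so no such prefix code exists.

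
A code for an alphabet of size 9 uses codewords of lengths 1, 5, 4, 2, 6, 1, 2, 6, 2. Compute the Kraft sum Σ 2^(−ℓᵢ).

1.875

With common denominator 2^6 = 64: Σ 2^(−ℓᵢ) = 32/64 + 2/64 + 4/64 + 16/64 + 1/64 + 32/64 + 16/64 + 1/64 + 16/64 = 120/64 = 1.875.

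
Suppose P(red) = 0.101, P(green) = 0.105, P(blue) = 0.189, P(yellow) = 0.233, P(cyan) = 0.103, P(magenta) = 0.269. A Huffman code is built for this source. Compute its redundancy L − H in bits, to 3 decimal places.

Entropy H = −Σ p log₂ p ≈ 2.4668 bits.
Huffman merges: 101/1000+103/1000→51/250; 21/200+189/1000→147/500; 51/250+233/1000→437/1000; 269/1000+147/500→563/1000; 437/1000+563/1000→1. L = 1249/500 ≈ 2.4980.
L − H = 2.4980 − 2.4668 = 0.031 bits.

0.031 bits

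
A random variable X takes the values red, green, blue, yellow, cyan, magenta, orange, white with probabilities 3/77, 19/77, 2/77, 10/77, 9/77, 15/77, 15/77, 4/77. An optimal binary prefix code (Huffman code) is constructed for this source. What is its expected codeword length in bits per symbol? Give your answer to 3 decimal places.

Repeatedly combine the two least-probable nodes; the expected code length is the sum of the merged weights.
merge 2/77 + 3/77 → 5/77
merge 4/77 + 5/77 → 9/77
merge 9/77 + 9/77 → 18/77
merge 10/77 + 15/77 → 25/77
merge 15/77 + 18/77 → 3/7
merge 19/77 + 25/77 → 4/7
merge 3/7 + 4/7 → 1
L = 5/77 + 9/77 + 18/77 + 25/77 + 3/7 + 4/7 + 1 = 211/77 ≈ 2.740 bits/symbol.

2.740 bits/symbol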